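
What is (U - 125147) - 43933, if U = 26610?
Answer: -142470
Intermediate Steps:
(U - 125147) - 43933 = (26610 - 125147) - 43933 = -98537 - 43933 = -142470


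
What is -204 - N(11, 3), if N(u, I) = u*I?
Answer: -237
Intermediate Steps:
N(u, I) = I*u
-204 - N(11, 3) = -204 - 3*11 = -204 - 1*33 = -204 - 33 = -237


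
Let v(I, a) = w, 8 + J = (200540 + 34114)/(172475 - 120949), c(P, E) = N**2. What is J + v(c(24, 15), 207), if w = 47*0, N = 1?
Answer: -88777/25763 ≈ -3.4459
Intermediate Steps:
c(P, E) = 1 (c(P, E) = 1**2 = 1)
J = -88777/25763 (J = -8 + (200540 + 34114)/(172475 - 120949) = -8 + 234654/51526 = -8 + 234654*(1/51526) = -8 + 117327/25763 = -88777/25763 ≈ -3.4459)
w = 0
v(I, a) = 0
J + v(c(24, 15), 207) = -88777/25763 + 0 = -88777/25763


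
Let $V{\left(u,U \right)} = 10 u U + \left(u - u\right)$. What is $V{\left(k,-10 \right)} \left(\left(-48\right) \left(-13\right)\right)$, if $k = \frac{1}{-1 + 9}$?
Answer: $-7800$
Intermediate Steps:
$k = \frac{1}{8} \approx 0.125$
$V{\left(u,U \right)} = 10 U u$ ($V{\left(u,U \right)} = 10 U u + 0 = 10 U u$)
$V{\left(k,-10 \right)} \left(\left(-48\right) \left(-13\right)\right) = 10 \left(-10\right) \frac{1}{8} \left(\left(-48\right) \left(-13\right)\right) = \left(- \frac{25}{2}\right) 624 = -7800$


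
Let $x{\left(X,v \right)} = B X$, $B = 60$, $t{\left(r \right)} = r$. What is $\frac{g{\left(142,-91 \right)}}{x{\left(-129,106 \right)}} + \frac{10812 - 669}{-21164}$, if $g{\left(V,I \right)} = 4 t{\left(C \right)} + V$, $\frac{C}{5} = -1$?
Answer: $- \frac{20272207}{40952340} \approx -0.49502$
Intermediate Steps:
$C = -5$ ($C = 5 \left(-1\right) = -5$)
$x{\left(X,v \right)} = 60 X$
$g{\left(V,I \right)} = -20 + V$ ($g{\left(V,I \right)} = 4 \left(-5\right) + V = -20 + V$)
$\frac{g{\left(142,-91 \right)}}{x{\left(-129,106 \right)}} + \frac{10812 - 669}{-21164} = \frac{-20 + 142}{60 \left(-129\right)} + \frac{10812 - 669}{-21164} = \frac{122}{-7740} + 10143 \left(- \frac{1}{21164}\right) = 122 \left(- \frac{1}{7740}\right) - \frac{10143}{21164} = - \frac{61}{3870} - \frac{10143}{21164} = - \frac{20272207}{40952340}$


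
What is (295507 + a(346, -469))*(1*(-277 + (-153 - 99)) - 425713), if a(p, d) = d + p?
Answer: -125905066928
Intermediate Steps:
(295507 + a(346, -469))*(1*(-277 + (-153 - 99)) - 425713) = (295507 + (-469 + 346))*(1*(-277 + (-153 - 99)) - 425713) = (295507 - 123)*(1*(-277 - 252) - 425713) = 295384*(1*(-529) - 425713) = 295384*(-529 - 425713) = 295384*(-426242) = -125905066928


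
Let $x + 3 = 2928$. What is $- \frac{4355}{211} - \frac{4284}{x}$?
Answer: $- \frac{1515811}{68575} \approx -22.104$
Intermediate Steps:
$x = 2925$ ($x = -3 + 2928 = 2925$)
$- \frac{4355}{211} - \frac{4284}{x} = - \frac{4355}{211} - \frac{4284}{2925} = \left(-4355\right) \frac{1}{211} - \frac{476}{325} = - \frac{4355}{211} - \frac{476}{325} = - \frac{1515811}{68575}$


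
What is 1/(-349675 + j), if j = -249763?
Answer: -1/599438 ≈ -1.6682e-6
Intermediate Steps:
1/(-349675 + j) = 1/(-349675 - 249763) = 1/(-599438) = -1/599438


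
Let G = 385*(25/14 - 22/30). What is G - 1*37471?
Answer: -222395/6 ≈ -37066.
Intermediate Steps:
G = 2431/6 (G = 385*(25*(1/14) - 22*1/30) = 385*(25/14 - 11/15) = 385*(221/210) = 2431/6 ≈ 405.17)
G - 1*37471 = 2431/6 - 1*37471 = 2431/6 - 37471 = -222395/6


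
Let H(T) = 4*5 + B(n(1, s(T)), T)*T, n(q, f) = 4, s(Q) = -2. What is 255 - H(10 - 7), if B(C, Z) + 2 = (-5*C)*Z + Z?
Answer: 412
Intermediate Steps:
B(C, Z) = -2 + Z - 5*C*Z (B(C, Z) = -2 + ((-5*C)*Z + Z) = -2 + (-5*C*Z + Z) = -2 + (Z - 5*C*Z) = -2 + Z - 5*C*Z)
H(T) = 20 + T*(-2 - 19*T) (H(T) = 4*5 + (-2 + T - 5*4*T)*T = 20 + (-2 + T - 20*T)*T = 20 + (-2 - 19*T)*T = 20 + T*(-2 - 19*T))
255 - H(10 - 7) = 255 - (20 - (10 - 7)*(2 + 19*(10 - 7))) = 255 - (20 - 1*3*(2 + 19*3)) = 255 - (20 - 1*3*(2 + 57)) = 255 - (20 - 1*3*59) = 255 - (20 - 177) = 255 - 1*(-157) = 255 + 157 = 412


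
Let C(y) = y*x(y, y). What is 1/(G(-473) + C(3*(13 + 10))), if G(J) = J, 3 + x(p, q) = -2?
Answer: -1/818 ≈ -0.0012225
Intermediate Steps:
x(p, q) = -5 (x(p, q) = -3 - 2 = -5)
C(y) = -5*y (C(y) = y*(-5) = -5*y)
1/(G(-473) + C(3*(13 + 10))) = 1/(-473 - 15*(13 + 10)) = 1/(-473 - 15*23) = 1/(-473 - 5*69) = 1/(-473 - 345) = 1/(-818) = -1/818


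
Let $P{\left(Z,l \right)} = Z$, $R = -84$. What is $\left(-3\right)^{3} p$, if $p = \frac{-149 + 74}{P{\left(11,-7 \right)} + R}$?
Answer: $- \frac{2025}{73} \approx -27.74$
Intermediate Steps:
$p = \frac{75}{73}$ ($p = \frac{-149 + 74}{11 - 84} = - \frac{75}{-73} = \left(-75\right) \left(- \frac{1}{73}\right) = \frac{75}{73} \approx 1.0274$)
$\left(-3\right)^{3} p = \left(-3\right)^{3} \cdot \frac{75}{73} = \left(-27\right) \frac{75}{73} = - \frac{2025}{73}$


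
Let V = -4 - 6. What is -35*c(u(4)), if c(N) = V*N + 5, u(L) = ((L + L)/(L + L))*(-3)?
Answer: -1225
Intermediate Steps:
V = -10
u(L) = -3 (u(L) = ((2*L)/((2*L)))*(-3) = ((2*L)*(1/(2*L)))*(-3) = 1*(-3) = -3)
c(N) = 5 - 10*N (c(N) = -10*N + 5 = 5 - 10*N)
-35*c(u(4)) = -35*(5 - 10*(-3)) = -35*(5 + 30) = -35*35 = -1225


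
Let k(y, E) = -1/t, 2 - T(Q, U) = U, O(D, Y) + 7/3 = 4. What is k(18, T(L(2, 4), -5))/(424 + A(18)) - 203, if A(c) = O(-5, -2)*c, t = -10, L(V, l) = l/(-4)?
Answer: -921619/4540 ≈ -203.00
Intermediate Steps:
L(V, l) = -l/4 (L(V, l) = l*(-¼) = -l/4)
O(D, Y) = 5/3 (O(D, Y) = -7/3 + 4 = 5/3)
A(c) = 5*c/3
T(Q, U) = 2 - U
k(y, E) = ⅒ (k(y, E) = -1/(-10) = -1*(-⅒) = ⅒)
k(18, T(L(2, 4), -5))/(424 + A(18)) - 203 = 1/(10*(424 + (5/3)*18)) - 203 = 1/(10*(424 + 30)) - 203 = (⅒)/454 - 203 = (⅒)*(1/454) - 203 = 1/4540 - 203 = -921619/4540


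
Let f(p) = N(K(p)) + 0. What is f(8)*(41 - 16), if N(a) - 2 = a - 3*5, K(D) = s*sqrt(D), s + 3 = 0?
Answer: -325 - 150*sqrt(2) ≈ -537.13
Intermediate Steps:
s = -3 (s = -3 + 0 = -3)
K(D) = -3*sqrt(D)
N(a) = -13 + a (N(a) = 2 + (a - 3*5) = 2 + (a - 15) = 2 + (-15 + a) = -13 + a)
f(p) = -13 - 3*sqrt(p) (f(p) = (-13 - 3*sqrt(p)) + 0 = -13 - 3*sqrt(p))
f(8)*(41 - 16) = (-13 - 6*sqrt(2))*(41 - 16) = (-13 - 6*sqrt(2))*25 = -325 - 150*sqrt(2)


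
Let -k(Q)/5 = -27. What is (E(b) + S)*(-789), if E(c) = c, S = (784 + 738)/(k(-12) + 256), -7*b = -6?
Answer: -10257000/2737 ≈ -3747.5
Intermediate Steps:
b = 6/7 (b = -⅐*(-6) = 6/7 ≈ 0.85714)
k(Q) = 135 (k(Q) = -5*(-27) = 135)
S = 1522/391 (S = (784 + 738)/(135 + 256) = 1522/391 ≈ 3.8926)
(E(b) + S)*(-789) = (6/7 + 1522/391)*(-789) = (13000/2737)*(-789) = -10257000/2737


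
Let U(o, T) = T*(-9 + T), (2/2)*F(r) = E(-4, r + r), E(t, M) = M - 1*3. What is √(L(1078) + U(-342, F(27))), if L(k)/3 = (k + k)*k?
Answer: √6974646 ≈ 2641.0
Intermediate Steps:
L(k) = 6*k² (L(k) = 3*((k + k)*k) = 3*((2*k)*k) = 3*(2*k²) = 6*k²)
E(t, M) = -3 + M (E(t, M) = M - 3 = -3 + M)
F(r) = -3 + 2*r (F(r) = -3 + (r + r) = -3 + 2*r)
√(L(1078) + U(-342, F(27))) = √(6*1078² + (-3 + 2*27)*(-9 + (-3 + 2*27))) = √(6*1162084 + (-3 + 54)*(-9 + (-3 + 54))) = √(6972504 + 51*(-9 + 51)) = √(6972504 + 51*42) = √(6972504 + 2142) = √6974646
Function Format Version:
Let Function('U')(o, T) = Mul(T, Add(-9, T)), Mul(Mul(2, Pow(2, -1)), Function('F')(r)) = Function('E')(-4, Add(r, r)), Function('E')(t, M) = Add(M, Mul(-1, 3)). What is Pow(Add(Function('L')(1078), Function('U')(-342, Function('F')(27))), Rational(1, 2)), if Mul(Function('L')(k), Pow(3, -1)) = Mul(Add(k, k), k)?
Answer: Pow(6974646, Rational(1, 2)) ≈ 2641.0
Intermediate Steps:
Function('L')(k) = Mul(6, Pow(k, 2)) (Function('L')(k) = Mul(3, Mul(Add(k, k), k)) = Mul(3, Mul(Mul(2, k), k)) = Mul(3, Mul(2, Pow(k, 2))) = Mul(6, Pow(k, 2)))
Function('E')(t, M) = Add(-3, M) (Function('E')(t, M) = Add(M, -3) = Add(-3, M))
Function('F')(r) = Add(-3, Mul(2, r)) (Function('F')(r) = Add(-3, Add(r, r)) = Add(-3, Mul(2, r)))
Pow(Add(Function('L')(1078), Function('U')(-342, Function('F')(27))), Rational(1, 2)) = Pow(Add(Mul(6, Pow(1078, 2)), Mul(Add(-3, Mul(2, 27)), Add(-9, Add(-3, Mul(2, 27))))), Rational(1, 2)) = Pow(Add(Mul(6, 1162084), Mul(Add(-3, 54), Add(-9, Add(-3, 54)))), Rational(1, 2)) = Pow(Add(6972504, Mul(51, Add(-9, 51))), Rational(1, 2)) = Pow(Add(6972504, Mul(51, 42)), Rational(1, 2)) = Pow(Add(6972504, 2142), Rational(1, 2)) = Pow(6974646, Rational(1, 2))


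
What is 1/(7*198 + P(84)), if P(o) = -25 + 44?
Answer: 1/1405 ≈ 0.00071174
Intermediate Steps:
P(o) = 19
1/(7*198 + P(84)) = 1/(7*198 + 19) = 1/(1386 + 19) = 1/1405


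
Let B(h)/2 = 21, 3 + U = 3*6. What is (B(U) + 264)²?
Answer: 93636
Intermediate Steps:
U = 15 (U = -3 + 3*6 = -3 + 18 = 15)
B(h) = 42 (B(h) = 2*21 = 42)
(B(U) + 264)² = (42 + 264)² = 306² = 93636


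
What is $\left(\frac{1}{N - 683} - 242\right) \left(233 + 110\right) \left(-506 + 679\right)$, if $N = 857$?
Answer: $- \frac{2498587273}{174} \approx -1.436 \cdot 10^{7}$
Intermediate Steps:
$\left(\frac{1}{N - 683} - 242\right) \left(233 + 110\right) \left(-506 + 679\right) = \left(\frac{1}{857 - 683} - 242\right) \left(233 + 110\right) \left(-506 + 679\right) = \left(\frac{1}{174} - 242\right) 343 \cdot 173 = \left(\frac{1}{174} - 242\right) 59339 = \left(- \frac{42107}{174}\right) 59339 = - \frac{2498587273}{174}$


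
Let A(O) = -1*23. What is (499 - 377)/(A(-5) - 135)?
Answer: -61/79 ≈ -0.77215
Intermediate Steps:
A(O) = -23
(499 - 377)/(A(-5) - 135) = (499 - 377)/(-23 - 135) = 122/(-158) = 122*(-1/158) = -61/79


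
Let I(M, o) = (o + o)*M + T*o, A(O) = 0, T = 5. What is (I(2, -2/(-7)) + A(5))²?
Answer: 324/49 ≈ 6.6122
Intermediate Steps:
I(M, o) = 5*o + 2*M*o (I(M, o) = (o + o)*M + 5*o = (2*o)*M + 5*o = 2*M*o + 5*o = 5*o + 2*M*o)
(I(2, -2/(-7)) + A(5))² = ((-2/(-7))*(5 + 2*2) + 0)² = ((-2*(-⅐))*(5 + 4) + 0)² = ((2/7)*9 + 0)² = (18/7 + 0)² = (18/7)² = 324/49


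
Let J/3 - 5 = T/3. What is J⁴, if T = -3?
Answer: 20736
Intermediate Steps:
J = 12 (J = 15 + 3*(-3/3) = 15 + 3*(-3*⅓) = 15 + 3*(-1) = 15 - 3 = 12)
J⁴ = 12⁴ = 20736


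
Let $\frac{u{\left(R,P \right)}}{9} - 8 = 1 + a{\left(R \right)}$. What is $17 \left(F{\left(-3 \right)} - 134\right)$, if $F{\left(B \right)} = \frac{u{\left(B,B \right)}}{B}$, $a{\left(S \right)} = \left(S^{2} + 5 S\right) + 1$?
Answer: $-2482$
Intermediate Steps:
$a{\left(S \right)} = 1 + S^{2} + 5 S$
$u{\left(R,P \right)} = 90 + 9 R^{2} + 45 R$ ($u{\left(R,P \right)} = 72 + 9 \left(1 + \left(1 + R^{2} + 5 R\right)\right) = 72 + 9 \left(2 + R^{2} + 5 R\right) = 72 + \left(18 + 9 R^{2} + 45 R\right) = 90 + 9 R^{2} + 45 R$)
$F{\left(B \right)} = \frac{90 + 9 B^{2} + 45 B}{B}$
$17 \left(F{\left(-3 \right)} - 134\right) = 17 \left(\left(45 + 9 \left(-3\right) + \frac{90}{-3}\right) - 134\right) = 17 \left(\left(45 - 27 + 90 \left(- \frac{1}{3}\right)\right) - 134\right) = 17 \left(\left(45 - 27 - 30\right) - 134\right) = 17 \left(-12 - 134\right) = 17 \left(-146\right) = -2482$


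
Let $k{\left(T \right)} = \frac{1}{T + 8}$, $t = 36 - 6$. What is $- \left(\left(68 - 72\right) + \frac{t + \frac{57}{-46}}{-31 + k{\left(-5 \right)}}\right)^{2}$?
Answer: $- \frac{436684609}{17909824} \approx -24.382$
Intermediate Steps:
$t = 30$ ($t = 36 - 6 = 30$)
$k{\left(T \right)} = \frac{1}{8 + T}$
$- \left(\left(68 - 72\right) + \frac{t + \frac{57}{-46}}{-31 + k{\left(-5 \right)}}\right)^{2} = - \left(\left(68 - 72\right) + \frac{30 + \frac{57}{-46}}{-31 + \frac{1}{8 - 5}}\right)^{2} = - \left(\left(68 - 72\right) + \frac{30 + 57 \left(- \frac{1}{46}\right)}{-31 + \frac{1}{3}}\right)^{2} = - \left(-4 + \frac{30 - \frac{57}{46}}{-31 + \frac{1}{3}}\right)^{2} = - \left(-4 + \frac{1323}{46 \left(- \frac{92}{3}\right)}\right)^{2} = - \left(-4 + \frac{1323}{46} \left(- \frac{3}{92}\right)\right)^{2} = - \left(-4 - \frac{3969}{4232}\right)^{2} = - \left(- \frac{20897}{4232}\right)^{2} = \left(-1\right) \frac{436684609}{17909824} = - \frac{436684609}{17909824}$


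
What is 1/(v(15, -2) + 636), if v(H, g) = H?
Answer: 1/651 ≈ 0.0015361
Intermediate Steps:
1/(v(15, -2) + 636) = 1/(15 + 636) = 1/651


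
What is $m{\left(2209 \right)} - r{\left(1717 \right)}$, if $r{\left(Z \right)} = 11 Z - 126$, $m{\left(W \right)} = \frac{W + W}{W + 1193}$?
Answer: $- \frac{31910252}{1701} \approx -18760.0$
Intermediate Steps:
$m{\left(W \right)} = \frac{2 W}{1193 + W}$
$r{\left(Z \right)} = -126 + 11 Z$
$m{\left(2209 \right)} - r{\left(1717 \right)} = 2 \cdot 2209 \frac{1}{1193 + 2209} - \left(-126 + 11 \cdot 1717\right) = 2 \cdot 2209 \cdot \frac{1}{3402} - \left(-126 + 18887\right) = 2 \cdot 2209 \cdot \frac{1}{3402} - 18761 = \frac{2209}{1701} - 18761 = - \frac{31910252}{1701}$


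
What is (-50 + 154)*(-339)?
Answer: -35256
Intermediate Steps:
(-50 + 154)*(-339) = 104*(-339) = -35256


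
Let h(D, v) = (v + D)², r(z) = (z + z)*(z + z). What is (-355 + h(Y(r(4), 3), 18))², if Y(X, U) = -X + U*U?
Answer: 1028196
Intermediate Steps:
r(z) = 4*z² (r(z) = (2*z)*(2*z) = 4*z²)
Y(X, U) = U² - X (Y(X, U) = -X + U² = U² - X)
h(D, v) = (D + v)²
(-355 + h(Y(r(4), 3), 18))² = (-355 + ((3² - 4*4²) + 18)²)² = (-355 + ((9 - 4*16) + 18)²)² = (-355 + ((9 - 1*64) + 18)²)² = (-355 + ((9 - 64) + 18)²)² = (-355 + (-55 + 18)²)² = (-355 + (-37)²)² = (-355 + 1369)² = 1014² = 1028196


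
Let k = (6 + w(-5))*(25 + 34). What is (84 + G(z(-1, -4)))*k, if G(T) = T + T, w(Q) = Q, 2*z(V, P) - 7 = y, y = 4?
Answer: 5605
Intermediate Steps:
z(V, P) = 11/2 (z(V, P) = 7/2 + (½)*4 = 7/2 + 2 = 11/2)
G(T) = 2*T
k = 59 (k = (6 - 5)*(25 + 34) = 1*59 = 59)
(84 + G(z(-1, -4)))*k = (84 + 2*(11/2))*59 = (84 + 11)*59 = 95*59 = 5605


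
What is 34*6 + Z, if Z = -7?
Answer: 197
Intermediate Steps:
34*6 + Z = 34*6 - 7 = 204 - 7 = 197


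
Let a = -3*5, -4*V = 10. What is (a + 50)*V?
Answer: -175/2 ≈ -87.500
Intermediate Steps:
V = -5/2 (V = -¼*10 = -5/2 ≈ -2.5000)
a = -15
(a + 50)*V = (-15 + 50)*(-5/2) = 35*(-5/2) = -175/2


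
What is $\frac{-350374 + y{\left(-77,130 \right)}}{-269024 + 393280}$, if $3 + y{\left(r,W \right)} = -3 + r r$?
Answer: $- \frac{344451}{124256} \approx -2.7721$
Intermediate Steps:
$y{\left(r,W \right)} = -6 + r^{2}$ ($y{\left(r,W \right)} = -3 + \left(-3 + r r\right) = -3 + \left(-3 + r^{2}\right) = -6 + r^{2}$)
$\frac{-350374 + y{\left(-77,130 \right)}}{-269024 + 393280} = \frac{-350374 - \left(6 - \left(-77\right)^{2}\right)}{-269024 + 393280} = \frac{-350374 + \left(-6 + 5929\right)}{124256} = \left(-350374 + 5923\right) \frac{1}{124256} = \left(-344451\right) \frac{1}{124256} = - \frac{344451}{124256}$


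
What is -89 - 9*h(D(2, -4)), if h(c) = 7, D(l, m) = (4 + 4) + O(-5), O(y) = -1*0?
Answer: -152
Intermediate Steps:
O(y) = 0
D(l, m) = 8 (D(l, m) = (4 + 4) + 0 = 8 + 0 = 8)
-89 - 9*h(D(2, -4)) = -89 - 9*7 = -89 - 63 = -152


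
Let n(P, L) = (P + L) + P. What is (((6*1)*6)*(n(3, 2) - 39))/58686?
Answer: -186/9781 ≈ -0.019016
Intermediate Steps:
n(P, L) = L + 2*P (n(P, L) = (L + P) + P = L + 2*P)
(((6*1)*6)*(n(3, 2) - 39))/58686 = (((6*1)*6)*((2 + 2*3) - 39))/58686 = ((6*6)*((2 + 6) - 39))*(1/58686) = (36*(8 - 39))*(1/58686) = (36*(-31))*(1/58686) = -1116*1/58686 = -186/9781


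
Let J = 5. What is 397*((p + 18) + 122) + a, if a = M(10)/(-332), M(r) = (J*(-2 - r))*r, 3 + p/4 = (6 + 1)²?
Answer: 10676274/83 ≈ 1.2863e+5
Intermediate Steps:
p = 184 (p = -12 + 4*(6 + 1)² = -12 + 4*7² = -12 + 4*49 = -12 + 196 = 184)
M(r) = r*(-10 - 5*r) (M(r) = (5*(-2 - r))*r = (-10 - 5*r)*r = r*(-10 - 5*r))
a = 150/83 (a = -5*10*(2 + 10)/(-332) = -5*10*12*(-1/332) = -600*(-1/332) = 150/83 ≈ 1.8072)
397*((p + 18) + 122) + a = 397*((184 + 18) + 122) + 150/83 = 397*(202 + 122) + 150/83 = 397*324 + 150/83 = 128628 + 150/83 = 10676274/83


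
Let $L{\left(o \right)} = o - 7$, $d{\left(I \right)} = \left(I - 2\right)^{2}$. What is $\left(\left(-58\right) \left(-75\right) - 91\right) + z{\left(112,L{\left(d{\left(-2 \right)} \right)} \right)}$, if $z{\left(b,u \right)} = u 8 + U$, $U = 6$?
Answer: $4337$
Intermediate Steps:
$d{\left(I \right)} = \left(-2 + I\right)^{2}$
$L{\left(o \right)} = -7 + o$
$z{\left(b,u \right)} = 6 + 8 u$ ($z{\left(b,u \right)} = u 8 + 6 = 8 u + 6 = 6 + 8 u$)
$\left(\left(-58\right) \left(-75\right) - 91\right) + z{\left(112,L{\left(d{\left(-2 \right)} \right)} \right)} = \left(\left(-58\right) \left(-75\right) - 91\right) + \left(6 + 8 \left(-7 + \left(-2 - 2\right)^{2}\right)\right) = \left(4350 - 91\right) + \left(6 + 8 \left(-7 + \left(-4\right)^{2}\right)\right) = 4259 + \left(6 + 8 \left(-7 + 16\right)\right) = 4259 + \left(6 + 8 \cdot 9\right) = 4259 + \left(6 + 72\right) = 4259 + 78 = 4337$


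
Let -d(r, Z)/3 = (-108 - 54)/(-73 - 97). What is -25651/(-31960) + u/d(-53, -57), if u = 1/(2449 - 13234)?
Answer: 13445540621/16751865960 ≈ 0.80263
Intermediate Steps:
u = -1/10785 (u = 1/(-10785) = -1/10785 ≈ -9.2721e-5)
d(r, Z) = -243/85 (d(r, Z) = -3*(-108 - 54)/(-73 - 97) = -(-486)/(-170) = -(-486)*(-1)/170 = -3*81/85 = -243/85)
-25651/(-31960) + u/d(-53, -57) = -25651/(-31960) - 1/(10785*(-243/85)) = -25651*(-1/31960) - 1/10785*(-85/243) = 25651/31960 + 17/524151 = 13445540621/16751865960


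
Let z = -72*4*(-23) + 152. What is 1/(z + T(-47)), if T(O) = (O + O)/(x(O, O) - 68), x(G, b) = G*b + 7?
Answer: 1074/7277377 ≈ 0.00014758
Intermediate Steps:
x(G, b) = 7 + G*b
z = 6776 (z = -8*36*(-23) + 152 = -288*(-23) + 152 = 6624 + 152 = 6776)
T(O) = 2*O/(-61 + O²) (T(O) = (O + O)/((7 + O*O) - 68) = (2*O)/((7 + O²) - 68) = (2*O)/(-61 + O²) = 2*O/(-61 + O²))
1/(z + T(-47)) = 1/(6776 + 2*(-47)/(-61 + (-47)²)) = 1/(6776 + 2*(-47)/(-61 + 2209)) = 1/(6776 + 2*(-47)/2148) = 1/(6776 + 2*(-47)*(1/2148)) = 1/(6776 - 47/1074) = 1/(7277377/1074) = 1074/7277377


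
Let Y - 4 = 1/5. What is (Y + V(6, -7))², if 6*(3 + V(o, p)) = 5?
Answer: 3721/900 ≈ 4.1344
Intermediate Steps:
V(o, p) = -13/6 (V(o, p) = -3 + (⅙)*5 = -3 + ⅚ = -13/6)
Y = 21/5 (Y = 4 + 1/5 = 4 + ⅕ = 21/5 ≈ 4.2000)
(Y + V(6, -7))² = (21/5 - 13/6)² = (61/30)² = 3721/900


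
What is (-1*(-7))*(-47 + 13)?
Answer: -238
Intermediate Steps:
(-1*(-7))*(-47 + 13) = 7*(-34) = -238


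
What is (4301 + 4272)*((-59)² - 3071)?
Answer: 3514930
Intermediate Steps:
(4301 + 4272)*((-59)² - 3071) = 8573*(3481 - 3071) = 8573*410 = 3514930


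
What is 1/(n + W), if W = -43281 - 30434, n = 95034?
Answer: 1/21319 ≈ 4.6907e-5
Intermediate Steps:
W = -73715
1/(n + W) = 1/(95034 - 73715) = 1/21319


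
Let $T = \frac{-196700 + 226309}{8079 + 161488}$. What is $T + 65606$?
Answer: $\frac{11124642211}{169567} \approx 65606.0$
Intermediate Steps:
$T = \frac{29609}{169567} \approx 0.17462$
$T + 65606 = \frac{29609}{169567} + 65606 = \frac{11124642211}{169567}$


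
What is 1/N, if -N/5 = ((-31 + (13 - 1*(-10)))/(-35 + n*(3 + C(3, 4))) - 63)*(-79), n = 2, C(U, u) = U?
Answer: -23/569195 ≈ -4.0408e-5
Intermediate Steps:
N = -569195/23 (N = -5*((-31 + (13 - 1*(-10)))/(-35 + 2*(3 + 3)) - 63)*(-79) = -5*((-31 + (13 + 10))/(-35 + 2*6) - 63)*(-79) = -5*((-31 + 23)/(-35 + 12) - 63)*(-79) = -5*(-8/(-23) - 63)*(-79) = -5*(-8*(-1/23) - 63)*(-79) = -5*(8/23 - 63)*(-79) = -(-7205)*(-79)/23 = -5*113839/23 = -569195/23 ≈ -24748.)
1/N = 1/(-569195/23) = -23/569195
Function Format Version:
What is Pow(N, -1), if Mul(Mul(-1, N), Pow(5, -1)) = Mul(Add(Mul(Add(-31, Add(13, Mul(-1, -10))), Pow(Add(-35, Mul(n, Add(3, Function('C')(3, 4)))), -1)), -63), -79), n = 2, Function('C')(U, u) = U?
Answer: Rational(-23, 569195) ≈ -4.0408e-5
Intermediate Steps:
N = Rational(-569195, 23) (N = Mul(-5, Mul(Add(Mul(Add(-31, Add(13, Mul(-1, -10))), Pow(Add(-35, Mul(2, Add(3, 3))), -1)), -63), -79)) = Mul(-5, Mul(Add(Mul(Add(-31, Add(13, 10)), Pow(Add(-35, Mul(2, 6)), -1)), -63), -79)) = Mul(-5, Mul(Add(Mul(Add(-31, 23), Pow(Add(-35, 12), -1)), -63), -79)) = Mul(-5, Mul(Add(Mul(-8, Pow(-23, -1)), -63), -79)) = Mul(-5, Mul(Add(Mul(-8, Rational(-1, 23)), -63), -79)) = Mul(-5, Mul(Add(Rational(8, 23), -63), -79)) = Mul(-5, Mul(Rational(-1441, 23), -79)) = Mul(-5, Rational(113839, 23)) = Rational(-569195, 23) ≈ -24748.)
Pow(N, -1) = Pow(Rational(-569195, 23), -1) = Rational(-23, 569195)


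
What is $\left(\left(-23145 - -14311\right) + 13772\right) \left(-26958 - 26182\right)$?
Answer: $-262405320$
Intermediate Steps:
$\left(\left(-23145 - -14311\right) + 13772\right) \left(-26958 - 26182\right) = \left(\left(-23145 + 14311\right) + 13772\right) \left(-53140\right) = \left(-8834 + 13772\right) \left(-53140\right) = 4938 \left(-53140\right) = -262405320$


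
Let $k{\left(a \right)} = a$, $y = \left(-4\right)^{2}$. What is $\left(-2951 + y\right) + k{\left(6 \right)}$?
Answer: $-2929$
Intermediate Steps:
$y = 16$
$\left(-2951 + y\right) + k{\left(6 \right)} = \left(-2951 + 16\right) + 6 = -2935 + 6 = -2929$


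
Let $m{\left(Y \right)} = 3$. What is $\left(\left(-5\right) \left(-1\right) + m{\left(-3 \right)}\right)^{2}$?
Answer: $64$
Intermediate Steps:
$\left(\left(-5\right) \left(-1\right) + m{\left(-3 \right)}\right)^{2} = \left(\left(-5\right) \left(-1\right) + 3\right)^{2} = \left(5 + 3\right)^{2} = 8^{2} = 64$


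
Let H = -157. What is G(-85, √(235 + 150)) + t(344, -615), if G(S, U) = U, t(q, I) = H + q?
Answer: 187 + √385 ≈ 206.62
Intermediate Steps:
t(q, I) = -157 + q
G(-85, √(235 + 150)) + t(344, -615) = √(235 + 150) + (-157 + 344) = √385 + 187 = 187 + √385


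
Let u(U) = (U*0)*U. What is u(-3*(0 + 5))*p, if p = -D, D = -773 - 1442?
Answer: 0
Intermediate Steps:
u(U) = 0 (u(U) = 0*U = 0)
D = -2215
p = 2215 (p = -1*(-2215) = 2215)
u(-3*(0 + 5))*p = 0*2215 = 0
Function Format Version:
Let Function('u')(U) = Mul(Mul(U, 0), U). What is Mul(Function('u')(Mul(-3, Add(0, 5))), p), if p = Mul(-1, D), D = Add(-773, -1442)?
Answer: 0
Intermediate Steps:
Function('u')(U) = 0 (Function('u')(U) = Mul(0, U) = 0)
D = -2215
p = 2215 (p = Mul(-1, -2215) = 2215)
Mul(Function('u')(Mul(-3, Add(0, 5))), p) = Mul(0, 2215) = 0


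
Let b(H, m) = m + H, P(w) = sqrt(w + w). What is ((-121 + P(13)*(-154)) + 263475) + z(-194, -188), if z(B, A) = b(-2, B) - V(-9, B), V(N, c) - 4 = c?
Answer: 263348 - 154*sqrt(26) ≈ 2.6256e+5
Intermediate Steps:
V(N, c) = 4 + c
P(w) = sqrt(2)*sqrt(w) (P(w) = sqrt(2*w) = sqrt(2)*sqrt(w))
b(H, m) = H + m
z(B, A) = -6 (z(B, A) = (-2 + B) - (4 + B) = (-2 + B) + (-4 - B) = -6)
((-121 + P(13)*(-154)) + 263475) + z(-194, -188) = ((-121 + (sqrt(2)*sqrt(13))*(-154)) + 263475) - 6 = ((-121 + sqrt(26)*(-154)) + 263475) - 6 = ((-121 - 154*sqrt(26)) + 263475) - 6 = (263354 - 154*sqrt(26)) - 6 = 263348 - 154*sqrt(26)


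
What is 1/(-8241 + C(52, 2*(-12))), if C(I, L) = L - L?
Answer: -1/8241 ≈ -0.00012134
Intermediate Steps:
C(I, L) = 0
1/(-8241 + C(52, 2*(-12))) = 1/(-8241 + 0) = 1/(-8241) = -1/8241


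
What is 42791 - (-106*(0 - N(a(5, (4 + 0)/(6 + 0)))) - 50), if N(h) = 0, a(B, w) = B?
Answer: 42841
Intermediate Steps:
42791 - (-106*(0 - N(a(5, (4 + 0)/(6 + 0)))) - 50) = 42791 - (-106*(0 - 1*0) - 50) = 42791 - (-106*(0 + 0) - 50) = 42791 - (-106*0 - 50) = 42791 - (0 - 50) = 42791 - 1*(-50) = 42791 + 50 = 42841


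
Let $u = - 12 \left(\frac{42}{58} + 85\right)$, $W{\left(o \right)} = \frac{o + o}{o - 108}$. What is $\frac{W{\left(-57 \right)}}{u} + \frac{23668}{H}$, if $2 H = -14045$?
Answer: $- \frac{1553649859}{460889484} \approx -3.371$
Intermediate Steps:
$H = - \frac{14045}{2}$ ($H = \frac{1}{2} \left(-14045\right) = - \frac{14045}{2} \approx -7022.5$)
$W{\left(o \right)} = \frac{2 o}{-108 + o}$
$u = - \frac{29832}{29}$ ($u = - 12 \left(42 \cdot \frac{1}{58} + 85\right) = - 12 \left(\frac{21}{29} + 85\right) = \left(-12\right) \frac{2486}{29} = - \frac{29832}{29} \approx -1028.7$)
$\frac{W{\left(-57 \right)}}{u} + \frac{23668}{H} = \frac{2 \left(-57\right) \frac{1}{-108 - 57}}{- \frac{29832}{29}} + \frac{23668}{- \frac{14045}{2}} = 2 \left(-57\right) \frac{1}{-165} \left(- \frac{29}{29832}\right) + 23668 \left(- \frac{2}{14045}\right) = 2 \left(-57\right) \left(- \frac{1}{165}\right) \left(- \frac{29}{29832}\right) - \frac{47336}{14045} = \frac{38}{55} \left(- \frac{29}{29832}\right) - \frac{47336}{14045} = - \frac{551}{820380} - \frac{47336}{14045} = - \frac{1553649859}{460889484}$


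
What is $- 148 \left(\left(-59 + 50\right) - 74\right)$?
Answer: $12284$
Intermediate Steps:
$- 148 \left(\left(-59 + 50\right) - 74\right) = - 148 \left(-9 - 74\right) = \left(-148\right) \left(-83\right) = 12284$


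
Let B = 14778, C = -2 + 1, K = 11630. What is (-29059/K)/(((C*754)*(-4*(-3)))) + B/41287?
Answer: 1556262689653/4344558344880 ≈ 0.35821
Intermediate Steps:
C = -1
(-29059/K)/(((C*754)*(-4*(-3)))) + B/41287 = (-29059/11630)/(((-1*754)*(-4*(-3)))) + 14778/41287 = (-29059*1/11630)/((-754*12)) + 14778*(1/41287) = -29059/11630/(-9048) + 14778/41287 = -29059/11630*(-1/9048) + 14778/41287 = 29059/105228240 + 14778/41287 = 1556262689653/4344558344880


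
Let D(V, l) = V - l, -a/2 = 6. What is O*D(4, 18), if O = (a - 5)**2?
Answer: -4046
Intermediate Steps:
a = -12 (a = -2*6 = -12)
O = 289 (O = (-12 - 5)**2 = (-17)**2 = 289)
O*D(4, 18) = 289*(4 - 1*18) = 289*(4 - 18) = 289*(-14) = -4046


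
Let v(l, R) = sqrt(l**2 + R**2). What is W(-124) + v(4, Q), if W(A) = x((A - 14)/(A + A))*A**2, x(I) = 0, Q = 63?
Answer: sqrt(3985) ≈ 63.127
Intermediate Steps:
v(l, R) = sqrt(R**2 + l**2)
W(A) = 0 (W(A) = 0*A**2 = 0)
W(-124) + v(4, Q) = 0 + sqrt(63**2 + 4**2) = 0 + sqrt(3969 + 16) = 0 + sqrt(3985) = sqrt(3985)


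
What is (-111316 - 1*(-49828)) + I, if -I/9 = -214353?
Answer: 1867689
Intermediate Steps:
I = 1929177 (I = -9*(-214353) = 1929177)
(-111316 - 1*(-49828)) + I = (-111316 - 1*(-49828)) + 1929177 = (-111316 + 49828) + 1929177 = -61488 + 1929177 = 1867689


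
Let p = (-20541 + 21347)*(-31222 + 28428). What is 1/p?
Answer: -1/2251964 ≈ -4.4406e-7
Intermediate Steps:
p = -2251964 (p = 806*(-2794) = -2251964)
1/p = 1/(-2251964) = -1/2251964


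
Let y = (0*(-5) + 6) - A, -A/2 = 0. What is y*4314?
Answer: 25884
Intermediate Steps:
A = 0 (A = -2*0 = 0)
y = 6 (y = (0*(-5) + 6) - 1*0 = (0 + 6) + 0 = 6 + 0 = 6)
y*4314 = 6*4314 = 25884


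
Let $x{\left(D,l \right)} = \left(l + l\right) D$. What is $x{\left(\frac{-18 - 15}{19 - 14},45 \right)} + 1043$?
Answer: $449$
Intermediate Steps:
$x{\left(D,l \right)} = 2 D l$ ($x{\left(D,l \right)} = 2 l D = 2 D l$)
$x{\left(\frac{-18 - 15}{19 - 14},45 \right)} + 1043 = 2 \frac{-18 - 15}{19 - 14} \cdot 45 + 1043 = 2 \left(- \frac{33}{5}\right) 45 + 1043 = -594 + 1043 = 449$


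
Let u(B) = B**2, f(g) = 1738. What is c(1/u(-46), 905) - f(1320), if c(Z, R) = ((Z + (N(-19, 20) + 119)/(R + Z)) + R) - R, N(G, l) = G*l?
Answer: -2347905382161/1350699932 ≈ -1738.3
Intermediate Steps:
c(Z, R) = Z - 261/(R + Z) (c(Z, R) = ((Z + (-19*20 + 119)/(R + Z)) + R) - R = ((Z + (-380 + 119)/(R + Z)) + R) - R = ((Z - 261/(R + Z)) + R) - R = (R + Z - 261/(R + Z)) - R = Z - 261/(R + Z))
c(1/u(-46), 905) - f(1320) = (-261 + (1/((-46)**2))**2 + 905/((-46)**2))/(905 + 1/((-46)**2)) - 1*1738 = (-261 + (1/2116)**2 + 905/2116)/(905 + 1/2116) - 1738 = (-261 + (1/2116)**2 + 905*(1/2116))/(905 + 1/2116) - 1738 = (-261 + 1/4477456 + 905/2116)/(1914981/2116) - 1738 = (2116/1914981)*(-1166701035/4477456) - 1738 = -388900345/1350699932 - 1738 = -2347905382161/1350699932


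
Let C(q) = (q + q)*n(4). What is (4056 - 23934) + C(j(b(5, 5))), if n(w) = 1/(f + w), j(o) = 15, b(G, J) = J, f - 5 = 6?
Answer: -19876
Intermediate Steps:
f = 11 (f = 5 + 6 = 11)
n(w) = 1/(11 + w)
C(q) = 2*q/15 (C(q) = (q + q)/(11 + 4) = (2*q)/15 = (2*q)*(1/15) = 2*q/15)
(4056 - 23934) + C(j(b(5, 5))) = (4056 - 23934) + (2/15)*15 = -19878 + 2 = -19876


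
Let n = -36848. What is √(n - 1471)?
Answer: I*√38319 ≈ 195.75*I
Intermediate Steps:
√(n - 1471) = √(-36848 - 1471) = √(-38319) = I*√38319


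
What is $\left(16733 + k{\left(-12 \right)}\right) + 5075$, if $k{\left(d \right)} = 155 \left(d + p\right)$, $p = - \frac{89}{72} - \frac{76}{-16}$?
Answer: $\frac{1475471}{72} \approx 20493.0$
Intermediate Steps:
$p = \frac{253}{72}$ ($p = \left(-89\right) \frac{1}{72} - - \frac{19}{4} = - \frac{89}{72} + \frac{19}{4} = \frac{253}{72} \approx 3.5139$)
$k{\left(d \right)} = \frac{39215}{72} + 155 d$ ($k{\left(d \right)} = 155 \left(d + \frac{253}{72}\right) = 155 \left(\frac{253}{72} + d\right) = \frac{39215}{72} + 155 d$)
$\left(16733 + k{\left(-12 \right)}\right) + 5075 = \left(16733 + \left(\frac{39215}{72} + 155 \left(-12\right)\right)\right) + 5075 = \left(16733 + \left(\frac{39215}{72} - 1860\right)\right) + 5075 = \left(16733 - \frac{94705}{72}\right) + 5075 = \frac{1110071}{72} + 5075 = \frac{1475471}{72}$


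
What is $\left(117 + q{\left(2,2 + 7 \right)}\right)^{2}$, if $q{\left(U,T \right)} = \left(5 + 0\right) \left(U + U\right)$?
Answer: $18769$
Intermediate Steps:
$q{\left(U,T \right)} = 10 U$ ($q{\left(U,T \right)} = 5 \cdot 2 U = 10 U$)
$\left(117 + q{\left(2,2 + 7 \right)}\right)^{2} = \left(117 + 10 \cdot 2\right)^{2} = \left(117 + 20\right)^{2} = 137^{2} = 18769$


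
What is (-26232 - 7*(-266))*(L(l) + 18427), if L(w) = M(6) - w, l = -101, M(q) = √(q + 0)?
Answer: -451527360 - 24370*√6 ≈ -4.5159e+8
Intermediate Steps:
M(q) = √q
L(w) = √6 - w
(-26232 - 7*(-266))*(L(l) + 18427) = (-26232 - 7*(-266))*((√6 - 1*(-101)) + 18427) = (-26232 + 1862)*((√6 + 101) + 18427) = -24370*((101 + √6) + 18427) = -24370*(18528 + √6) = -451527360 - 24370*√6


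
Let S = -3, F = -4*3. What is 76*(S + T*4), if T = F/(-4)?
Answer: 684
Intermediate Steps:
F = -12
T = 3 (T = -12/(-4) = -12*(-¼) = 3)
76*(S + T*4) = 76*(-3 + 3*4) = 76*(-3 + 12) = 76*9 = 684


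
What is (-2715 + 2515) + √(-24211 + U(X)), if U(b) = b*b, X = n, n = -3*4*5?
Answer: -200 + I*√20611 ≈ -200.0 + 143.57*I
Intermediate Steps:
n = -60 (n = -12*5 = -60)
X = -60
U(b) = b²
(-2715 + 2515) + √(-24211 + U(X)) = (-2715 + 2515) + √(-24211 + (-60)²) = -200 + √(-24211 + 3600) = -200 + √(-20611) = -200 + I*√20611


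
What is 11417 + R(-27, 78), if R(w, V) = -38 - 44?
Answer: 11335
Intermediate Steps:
R(w, V) = -82
11417 + R(-27, 78) = 11417 - 82 = 11335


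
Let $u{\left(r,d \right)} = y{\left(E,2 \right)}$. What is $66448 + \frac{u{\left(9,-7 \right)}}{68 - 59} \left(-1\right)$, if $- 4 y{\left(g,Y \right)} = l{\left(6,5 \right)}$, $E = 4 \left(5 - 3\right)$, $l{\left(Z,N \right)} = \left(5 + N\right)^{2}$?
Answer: $\frac{598057}{9} \approx 66451.0$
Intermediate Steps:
$E = 8$ ($E = 4 \cdot 2 = 8$)
$y{\left(g,Y \right)} = -25$ ($y{\left(g,Y \right)} = - \frac{\left(5 + 5\right)^{2}}{4} = - \frac{10^{2}}{4} = \left(- \frac{1}{4}\right) 100 = -25$)
$u{\left(r,d \right)} = -25$
$66448 + \frac{u{\left(9,-7 \right)}}{68 - 59} \left(-1\right) = 66448 + - \frac{25}{68 - 59} \left(-1\right) = 66448 + - \frac{25}{9} \left(-1\right) = 66448 + \left(-25\right) \frac{1}{9} \left(-1\right) = 66448 - - \frac{25}{9} = 66448 + \frac{25}{9} = \frac{598057}{9}$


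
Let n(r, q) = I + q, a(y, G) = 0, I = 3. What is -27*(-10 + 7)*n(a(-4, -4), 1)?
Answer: 324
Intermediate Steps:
n(r, q) = 3 + q
-27*(-10 + 7)*n(a(-4, -4), 1) = -27*(-10 + 7)*(3 + 1) = -(-81)*4 = -27*(-12) = 324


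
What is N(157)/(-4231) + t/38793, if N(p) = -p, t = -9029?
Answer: -32111198/164133183 ≈ -0.19564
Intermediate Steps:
N(157)/(-4231) + t/38793 = -1*157/(-4231) - 9029/38793 = -157*(-1/4231) - 9029*1/38793 = 157/4231 - 9029/38793 = -32111198/164133183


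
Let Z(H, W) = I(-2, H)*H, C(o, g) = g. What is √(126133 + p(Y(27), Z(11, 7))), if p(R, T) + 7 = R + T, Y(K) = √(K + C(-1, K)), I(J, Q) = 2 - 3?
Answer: √(126115 + 3*√6) ≈ 355.14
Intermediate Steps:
I(J, Q) = -1
Y(K) = √2*√K (Y(K) = √(K + K) = √(2*K) = √2*√K)
Z(H, W) = -H
p(R, T) = -7 + R + T (p(R, T) = -7 + (R + T) = -7 + R + T)
√(126133 + p(Y(27), Z(11, 7))) = √(126133 + (-7 + √2*√27 - 1*11)) = √(126133 + (-7 + √2*(3*√3) - 11)) = √(126133 + (-7 + 3*√6 - 11)) = √(126133 + (-18 + 3*√6)) = √(126115 + 3*√6)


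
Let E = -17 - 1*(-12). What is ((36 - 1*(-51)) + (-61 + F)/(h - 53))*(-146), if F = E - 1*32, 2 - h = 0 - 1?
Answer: -324704/25 ≈ -12988.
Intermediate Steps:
E = -5 (E = -17 + 12 = -5)
h = 3 (h = 2 - (0 - 1) = 2 - 1*(-1) = 2 + 1 = 3)
F = -37 (F = -5 - 1*32 = -5 - 32 = -37)
((36 - 1*(-51)) + (-61 + F)/(h - 53))*(-146) = ((36 - 1*(-51)) + (-61 - 37)/(3 - 53))*(-146) = ((36 + 51) - 98/(-50))*(-146) = (87 - 98*(-1/50))*(-146) = (87 + 49/25)*(-146) = (2224/25)*(-146) = -324704/25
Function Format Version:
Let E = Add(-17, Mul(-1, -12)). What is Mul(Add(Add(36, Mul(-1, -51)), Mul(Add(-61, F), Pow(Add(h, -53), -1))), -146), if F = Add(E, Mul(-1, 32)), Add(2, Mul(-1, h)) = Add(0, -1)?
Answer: Rational(-324704, 25) ≈ -12988.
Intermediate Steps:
E = -5 (E = Add(-17, 12) = -5)
h = 3 (h = Add(2, Mul(-1, Add(0, -1))) = Add(2, Mul(-1, -1)) = Add(2, 1) = 3)
F = -37 (F = Add(-5, Mul(-1, 32)) = Add(-5, -32) = -37)
Mul(Add(Add(36, Mul(-1, -51)), Mul(Add(-61, F), Pow(Add(h, -53), -1))), -146) = Mul(Add(Add(36, Mul(-1, -51)), Mul(Add(-61, -37), Pow(Add(3, -53), -1))), -146) = Mul(Add(Add(36, 51), Mul(-98, Pow(-50, -1))), -146) = Mul(Add(87, Mul(-98, Rational(-1, 50))), -146) = Mul(Add(87, Rational(49, 25)), -146) = Mul(Rational(2224, 25), -146) = Rational(-324704, 25)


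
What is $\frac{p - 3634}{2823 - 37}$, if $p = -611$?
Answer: $- \frac{4245}{2786} \approx -1.5237$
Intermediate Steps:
$\frac{p - 3634}{2823 - 37} = \frac{-611 - 3634}{2823 - 37} = - \frac{4245}{2786}$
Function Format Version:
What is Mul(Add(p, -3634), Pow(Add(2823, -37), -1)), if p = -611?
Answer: Rational(-4245, 2786) ≈ -1.5237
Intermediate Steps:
Mul(Add(p, -3634), Pow(Add(2823, -37), -1)) = Mul(Add(-611, -3634), Pow(Add(2823, -37), -1)) = Mul(-4245, Pow(2786, -1)) = Mul(-4245, Rational(1, 2786)) = Rational(-4245, 2786)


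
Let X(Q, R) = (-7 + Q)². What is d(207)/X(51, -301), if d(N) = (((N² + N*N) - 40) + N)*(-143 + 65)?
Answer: -3348735/968 ≈ -3459.4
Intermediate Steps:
d(N) = 3120 - 156*N² - 78*N (d(N) = (((N² + N²) - 40) + N)*(-78) = ((2*N² - 40) + N)*(-78) = ((-40 + 2*N²) + N)*(-78) = (-40 + N + 2*N²)*(-78) = 3120 - 156*N² - 78*N)
d(207)/X(51, -301) = (3120 - 156*207² - 78*207)/((-7 + 51)²) = (3120 - 156*42849 - 16146)/(44²) = (3120 - 6684444 - 16146)/1936 = -6697470*1/1936 = -3348735/968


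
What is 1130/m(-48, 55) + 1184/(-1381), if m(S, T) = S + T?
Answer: 1552242/9667 ≈ 160.57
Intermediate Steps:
1130/m(-48, 55) + 1184/(-1381) = 1130/(-48 + 55) + 1184/(-1381) = 1130/7 + 1184*(-1/1381) = 1130*(1/7) - 1184/1381 = 1130/7 - 1184/1381 = 1552242/9667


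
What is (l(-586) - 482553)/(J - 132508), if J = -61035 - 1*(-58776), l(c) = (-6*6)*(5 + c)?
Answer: 461637/134767 ≈ 3.4254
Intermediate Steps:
l(c) = -180 - 36*c (l(c) = -36*(5 + c) = -180 - 36*c)
J = -2259 (J = -61035 + 58776 = -2259)
(l(-586) - 482553)/(J - 132508) = ((-180 - 36*(-586)) - 482553)/(-2259 - 132508) = ((-180 + 21096) - 482553)/(-134767) = (20916 - 482553)*(-1/134767) = -461637*(-1/134767) = 461637/134767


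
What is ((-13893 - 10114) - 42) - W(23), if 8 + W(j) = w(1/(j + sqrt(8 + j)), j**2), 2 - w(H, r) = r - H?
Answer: -11709995/498 + sqrt(31)/498 ≈ -23514.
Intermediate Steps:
w(H, r) = 2 + H - r (w(H, r) = 2 - (r - H) = 2 + (H - r) = 2 + H - r)
W(j) = -6 + 1/(j + sqrt(8 + j)) - j**2 (W(j) = -8 + (2 + 1/(j + sqrt(8 + j)) - j**2) = -6 + 1/(j + sqrt(8 + j)) - j**2)
((-13893 - 10114) - 42) - W(23) = ((-13893 - 10114) - 42) - (1 - (6 + 23**2)*(23 + sqrt(8 + 23)))/(23 + sqrt(8 + 23)) = (-24007 - 42) - (1 - (6 + 529)*(23 + sqrt(31)))/(23 + sqrt(31)) = -24049 - (1 - 1*535*(23 + sqrt(31)))/(23 + sqrt(31)) = -24049 - (1 + (-12305 - 535*sqrt(31)))/(23 + sqrt(31)) = -24049 - (-12304 - 535*sqrt(31))/(23 + sqrt(31))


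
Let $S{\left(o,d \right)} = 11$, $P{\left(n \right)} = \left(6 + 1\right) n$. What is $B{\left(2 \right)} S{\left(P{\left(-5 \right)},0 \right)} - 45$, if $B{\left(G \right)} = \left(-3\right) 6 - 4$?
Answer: $-287$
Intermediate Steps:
$P{\left(n \right)} = 7 n$
$B{\left(G \right)} = -22$ ($B{\left(G \right)} = -18 - 4 = -22$)
$B{\left(2 \right)} S{\left(P{\left(-5 \right)},0 \right)} - 45 = \left(-22\right) 11 - 45 = -242 - 45 = -287$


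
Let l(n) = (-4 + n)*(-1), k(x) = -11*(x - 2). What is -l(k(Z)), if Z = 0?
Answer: 18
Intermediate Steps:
k(x) = 22 - 11*x (k(x) = -11*(-2 + x) = 22 - 11*x)
l(n) = 4 - n
-l(k(Z)) = -(4 - (22 - 11*0)) = -(4 - (22 + 0)) = -(4 - 1*22) = -(4 - 22) = -1*(-18) = 18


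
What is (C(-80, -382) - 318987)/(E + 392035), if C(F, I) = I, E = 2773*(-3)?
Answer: -319369/383716 ≈ -0.83231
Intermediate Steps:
E = -8319
(C(-80, -382) - 318987)/(E + 392035) = (-382 - 318987)/(-8319 + 392035) = -319369/383716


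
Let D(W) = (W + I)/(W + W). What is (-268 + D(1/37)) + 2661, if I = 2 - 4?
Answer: 4713/2 ≈ 2356.5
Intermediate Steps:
I = -2
D(W) = (-2 + W)/(2*W) (D(W) = (W - 2)/(W + W) = (-2 + W)/((2*W)) = (-2 + W)*(1/(2*W)) = (-2 + W)/(2*W))
(-268 + D(1/37)) + 2661 = (-268 + (-2 + 1/37)/(2*(1/37))) + 2661 = (-268 + (1/2)*37*(-73/37)) + 2661 = (-268 - 73/2) + 2661 = -609/2 + 2661 = 4713/2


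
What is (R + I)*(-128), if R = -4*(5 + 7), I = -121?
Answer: 21632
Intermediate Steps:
R = -48 (R = -4*12 = -48)
(R + I)*(-128) = (-48 - 121)*(-128) = -169*(-128) = 21632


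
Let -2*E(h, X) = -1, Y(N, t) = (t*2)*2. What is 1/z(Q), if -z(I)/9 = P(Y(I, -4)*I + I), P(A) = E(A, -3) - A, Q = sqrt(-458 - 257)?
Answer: -2/5791509 + 20*I*sqrt(715)/1930503 ≈ -3.4533e-7 + 0.00027702*I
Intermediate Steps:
Y(N, t) = 4*t (Y(N, t) = (2*t)*2 = 4*t)
E(h, X) = 1/2 (E(h, X) = -1/2*(-1) = 1/2)
Q = I*sqrt(715) (Q = sqrt(-715) = I*sqrt(715) ≈ 26.739*I)
P(A) = 1/2 - A
z(I) = -9/2 - 135*I (z(I) = -9*(1/2 - ((4*(-4))*I + I)) = -9*(1/2 - (-16*I + I)) = -9*(1/2 - (-15)*I) = -9*(1/2 + 15*I) = -9/2 - 135*I)
1/z(Q) = 1/(-9/2 - 135*I*sqrt(715))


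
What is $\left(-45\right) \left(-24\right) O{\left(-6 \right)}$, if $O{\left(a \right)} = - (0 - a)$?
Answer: $-6480$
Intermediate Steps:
$O{\left(a \right)} = a$ ($O{\left(a \right)} = - \left(-1\right) a = a$)
$\left(-45\right) \left(-24\right) O{\left(-6 \right)} = \left(-45\right) \left(-24\right) \left(-6\right) = 1080 \left(-6\right) = -6480$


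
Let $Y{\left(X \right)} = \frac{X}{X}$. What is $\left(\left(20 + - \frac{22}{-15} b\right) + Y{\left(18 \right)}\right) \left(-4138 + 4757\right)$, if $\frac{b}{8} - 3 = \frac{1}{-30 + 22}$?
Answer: $\frac{508199}{15} \approx 33880.0$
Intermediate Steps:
$Y{\left(X \right)} = 1$
$b = 23$ ($b = 24 + \frac{8}{-30 + 22} = 24 + \frac{8}{-8} = 24 + 8 \left(- \frac{1}{8}\right) = 24 - 1 = 23$)
$\left(\left(20 + - \frac{22}{-15} b\right) + Y{\left(18 \right)}\right) \left(-4138 + 4757\right) = \left(\left(20 + - \frac{22}{-15} \cdot 23\right) + 1\right) \left(-4138 + 4757\right) = \left(\left(20 + \left(-22\right) \left(- \frac{1}{15}\right) 23\right) + 1\right) 619 = \left(\left(20 + \frac{22}{15} \cdot 23\right) + 1\right) 619 = \left(\left(20 + \frac{506}{15}\right) + 1\right) 619 = \left(\frac{806}{15} + 1\right) 619 = \frac{821}{15} \cdot 619 = \frac{508199}{15}$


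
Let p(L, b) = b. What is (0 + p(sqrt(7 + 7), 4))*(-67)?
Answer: -268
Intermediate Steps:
(0 + p(sqrt(7 + 7), 4))*(-67) = (0 + 4)*(-67) = 4*(-67) = -268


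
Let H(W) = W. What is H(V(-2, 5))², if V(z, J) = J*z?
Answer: 100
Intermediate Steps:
H(V(-2, 5))² = (5*(-2))² = (-10)² = 100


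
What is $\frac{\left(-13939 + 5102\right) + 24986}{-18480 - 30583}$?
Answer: $- \frac{2307}{7009} \approx -0.32915$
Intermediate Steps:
$\frac{\left(-13939 + 5102\right) + 24986}{-18480 - 30583} = \frac{-8837 + 24986}{-49063} = 16149 \left(- \frac{1}{49063}\right) = - \frac{2307}{7009}$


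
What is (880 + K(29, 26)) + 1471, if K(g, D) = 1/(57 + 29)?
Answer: 202187/86 ≈ 2351.0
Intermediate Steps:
K(g, D) = 1/86
(880 + K(29, 26)) + 1471 = (880 + 1/86) + 1471 = 75681/86 + 1471 = 202187/86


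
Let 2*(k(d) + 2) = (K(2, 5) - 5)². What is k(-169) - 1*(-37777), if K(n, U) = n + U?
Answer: 37777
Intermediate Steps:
K(n, U) = U + n
k(d) = 0 (k(d) = -2 + ((5 + 2) - 5)²/2 = -2 + (7 - 5)²/2 = -2 + (½)*2² = -2 + (½)*4 = -2 + 2 = 0)
k(-169) - 1*(-37777) = 0 - 1*(-37777) = 0 + 37777 = 37777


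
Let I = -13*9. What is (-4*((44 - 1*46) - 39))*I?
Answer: -19188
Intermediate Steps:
I = -117 (I = -1*117 = -117)
(-4*((44 - 1*46) - 39))*I = -4*((44 - 1*46) - 39)*(-117) = -4*((44 - 46) - 39)*(-117) = -4*(-2 - 39)*(-117) = -4*(-41)*(-117) = 164*(-117) = -19188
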